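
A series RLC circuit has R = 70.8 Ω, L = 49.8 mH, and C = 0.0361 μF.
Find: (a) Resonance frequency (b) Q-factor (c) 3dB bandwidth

Step 1 — Resonance: ω₀ = 1/√(LC) = 1/√(0.0498·3.61e-08) = 2.358e+04 rad/s.
Step 2 — f₀ = ω₀/(2π) = 3754 Hz.
Step 3 — Series Q: Q = ω₀L/R = 2.358e+04·0.0498/70.8 = 16.59.
Step 4 — Bandwidth: Δω = ω₀/Q = 1422 rad/s; BW = Δω/(2π) = 226.3 Hz.

(a) f₀ = 3754 Hz  (b) Q = 16.59  (c) BW = 226.3 Hz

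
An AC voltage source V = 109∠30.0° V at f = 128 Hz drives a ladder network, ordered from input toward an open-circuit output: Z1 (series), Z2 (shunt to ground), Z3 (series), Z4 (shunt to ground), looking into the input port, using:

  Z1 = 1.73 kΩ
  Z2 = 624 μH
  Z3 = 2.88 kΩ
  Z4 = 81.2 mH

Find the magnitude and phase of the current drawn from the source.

Step 1 — Angular frequency: ω = 2π·f = 2π·128 = 804.2 rad/s.
Step 2 — Component impedances:
  Z1: Z = R = 1730 Ω
  Z2: Z = jωL = j·804.2·0.000624 = 0 + j0.5019 Ω
  Z3: Z = R = 2880 Ω
  Z4: Z = jωL = j·804.2·0.0812 = 0 + j65.3 Ω
Step 3 — Ladder network (open output): work backward from the far end, alternating series and parallel combinations. Z_in = 1730 + j0.5018 Ω = 1730∠0.0° Ω.
Step 4 — Source phasor: V = 109∠30.0° V = 94.4 + j54.5 V.
Step 5 — Ohm's law: I = V / Z_total = (94.4 + j54.5) / (1730 + j0.5018) = 0.05457 + j0.03149 A.
Step 6 — Convert to polar: |I| = 0.06301 A, ∠I = 30.0°.

I = 0.06301∠30.0° A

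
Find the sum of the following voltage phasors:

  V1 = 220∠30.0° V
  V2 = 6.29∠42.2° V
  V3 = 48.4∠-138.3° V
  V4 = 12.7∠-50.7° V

Step 1 — Convert each phasor to rectangular form:
  V1 = 220·(cos(30.0°) + j·sin(30.0°)) = 190.5 + j110 V
  V2 = 6.29·(cos(42.2°) + j·sin(42.2°)) = 4.66 + j4.225 V
  V3 = 48.4·(cos(-138.3°) + j·sin(-138.3°)) = -36.14 - j32.2 V
  V4 = 12.7·(cos(-50.7°) + j·sin(-50.7°)) = 8.044 - j9.828 V
Step 2 — Sum components: V_total = 167.1 + j72.2 V.
Step 3 — Convert to polar: |V_total| = 182 V, ∠V_total = 23.4°.

V_total = 182∠23.4° V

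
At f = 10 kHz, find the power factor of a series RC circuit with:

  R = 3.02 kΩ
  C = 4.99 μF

Step 1 — Angular frequency: ω = 2π·f = 2π·1e+04 = 6.283e+04 rad/s.
Step 2 — Component impedances:
  R: Z = R = 3020 Ω
  C: Z = 1/(jωC) = -j/(ω·C) = 0 - j3.189 Ω
Step 3 — Series combination: Z_total = R + C = 3020 - j3.189 Ω = 3020∠-0.1° Ω.
Step 4 — Power factor: PF = cos(φ) = Re(Z)/|Z| = 3020/3020 = 1.
Step 5 — Type: Im(Z) = -3.189 ⇒ leading (phase φ = -0.1°).

PF = 1 (leading, φ = -0.1°)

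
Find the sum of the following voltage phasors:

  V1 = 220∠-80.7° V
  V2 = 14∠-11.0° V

Step 1 — Convert each phasor to rectangular form:
  V1 = 220·(cos(-80.7°) + j·sin(-80.7°)) = 35.55 - j217.1 V
  V2 = 14·(cos(-11.0°) + j·sin(-11.0°)) = 13.74 - j2.671 V
Step 2 — Sum components: V_total = 49.3 - j219.8 V.
Step 3 — Convert to polar: |V_total| = 225.2 V, ∠V_total = -77.4°.

V_total = 225.2∠-77.4° V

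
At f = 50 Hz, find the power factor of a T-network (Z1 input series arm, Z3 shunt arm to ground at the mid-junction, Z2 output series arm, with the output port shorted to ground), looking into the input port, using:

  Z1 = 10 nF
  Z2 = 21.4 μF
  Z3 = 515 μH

Step 1 — Angular frequency: ω = 2π·f = 2π·50 = 314.2 rad/s.
Step 2 — Component impedances:
  Z1: Z = 1/(jωC) = -j/(ω·C) = 0 - j3.183e+05 Ω
  Z2: Z = 1/(jωC) = -j/(ω·C) = 0 - j148.7 Ω
  Z3: Z = jωL = j·314.2·0.000515 = 0 + j0.1618 Ω
Step 3 — With the output port shorted to ground, the output series arm Z2 runs from the junction to ground; the shunt arm Z3 also runs from the junction to ground. They appear in parallel: Z3 || Z2 = 0 + j0.162 Ω.
Step 4 — Series with input arm Z1: Z_in = Z1 + (Z3 || Z2) = 0 - j3.183e+05 Ω = 3.183e+05∠-90.0° Ω.
Step 5 — Power factor: PF = cos(φ) = Re(Z)/|Z| = 0/3.183e+05 = 0.
Step 6 — Type: Im(Z) = -3.183e+05 ⇒ leading (phase φ = -90.0°).

PF = 0 (leading, φ = -90.0°)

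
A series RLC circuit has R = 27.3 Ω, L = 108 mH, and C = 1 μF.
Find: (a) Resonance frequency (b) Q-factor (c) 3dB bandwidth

Step 1 — Resonance condition Im(Z)=0 gives ω₀ = 1/√(LC).
Step 2 — ω₀ = 1/√(0.108·1e-06) = 3043 rad/s.
Step 3 — f₀ = ω₀/(2π) = 484.3 Hz.
Step 4 — Series Q: Q = ω₀L/R = 3043·0.108/27.3 = 12.04.
Step 5 — 3dB bandwidth: Δω = ω₀/Q = 252.8 rad/s; BW = Δω/(2π) = 40.23 Hz.

(a) f₀ = 484.3 Hz  (b) Q = 12.04  (c) BW = 40.23 Hz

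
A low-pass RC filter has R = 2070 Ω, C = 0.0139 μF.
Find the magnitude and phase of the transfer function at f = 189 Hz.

Step 1 — Angular frequency: ω = 2π·189 = 1188 rad/s.
Step 2 — Transfer function: H(jω) = 1/(1 + jωRC).
Step 3 — Denominator: 1 + jωRC = 1 + j·1188·2070·1.39e-08 = 1 + j0.03417.
Step 4 — H = 0.9988 - j0.03413.
Step 5 — Magnitude: |H| = 0.9994 (-0.0 dB); phase: φ = -2.0°.

|H| = 0.9994 (-0.0 dB), φ = -2.0°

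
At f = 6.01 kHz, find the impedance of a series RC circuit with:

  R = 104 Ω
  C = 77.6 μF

Step 1 — Angular frequency: ω = 2π·f = 2π·6010 = 3.776e+04 rad/s.
Step 2 — Component impedances:
  R: Z = R = 104 Ω
  C: Z = 1/(jωC) = -j/(ω·C) = 0 - j0.3413 Ω
Step 3 — Series combination: Z_total = R + C = 104 - j0.3413 Ω = 104∠-0.2° Ω.

Z = 104 - j0.3413 Ω = 104∠-0.2° Ω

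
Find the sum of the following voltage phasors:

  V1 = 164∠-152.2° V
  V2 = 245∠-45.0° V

Step 1 — Convert each phasor to rectangular form:
  V1 = 164·(cos(-152.2°) + j·sin(-152.2°)) = -145.1 - j76.49 V
  V2 = 245·(cos(-45.0°) + j·sin(-45.0°)) = 173.2 - j173.2 V
Step 2 — Sum components: V_total = 28.17 - j249.7 V.
Step 3 — Convert to polar: |V_total| = 251.3 V, ∠V_total = -83.6°.

V_total = 251.3∠-83.6° V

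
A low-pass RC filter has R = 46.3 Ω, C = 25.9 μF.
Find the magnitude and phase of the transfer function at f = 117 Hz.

Step 1 — Angular frequency: ω = 2π·117 = 735.1 rad/s.
Step 2 — Transfer function: H(jω) = 1/(1 + jωRC).
Step 3 — Denominator: 1 + jωRC = 1 + j·735.1·46.3·2.59e-05 = 1 + j0.8815.
Step 4 — H = 0.5627 - j0.4961.
Step 5 — Magnitude: |H| = 0.7501 (-2.5 dB); phase: φ = -41.4°.

|H| = 0.7501 (-2.5 dB), φ = -41.4°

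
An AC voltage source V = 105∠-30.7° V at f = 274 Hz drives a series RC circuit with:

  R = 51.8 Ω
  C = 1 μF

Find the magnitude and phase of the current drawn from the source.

Step 1 — Angular frequency: ω = 2π·f = 2π·274 = 1722 rad/s.
Step 2 — Component impedances:
  R: Z = R = 51.8 Ω
  C: Z = 1/(jωC) = -j/(ω·C) = 0 - j580.9 Ω
Step 3 — Series combination: Z_total = R + C = 51.8 - j580.9 Ω = 583.2∠-84.9° Ω.
Step 4 — Source phasor: V = 105∠-30.7° V = 90.28 - j53.61 V.
Step 5 — Ohm's law: I = V / Z_total = (90.28 - j53.61) / (51.8 - j580.9) = 0.1053 + j0.146 A.
Step 6 — Convert to polar: |I| = 0.1801 A, ∠I = 54.2°.

I = 0.1801∠54.2° A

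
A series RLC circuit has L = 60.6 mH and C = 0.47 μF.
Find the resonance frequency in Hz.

Step 1 — Resonance condition Im(Z)=0 gives ω₀ = 1/√(LC).
Step 2 — ω₀ = 1/√(0.0606·4.7e-07) = 5925 rad/s.
Step 3 — f₀ = ω₀/(2π) = 943.1 Hz.

f₀ = 943.1 Hz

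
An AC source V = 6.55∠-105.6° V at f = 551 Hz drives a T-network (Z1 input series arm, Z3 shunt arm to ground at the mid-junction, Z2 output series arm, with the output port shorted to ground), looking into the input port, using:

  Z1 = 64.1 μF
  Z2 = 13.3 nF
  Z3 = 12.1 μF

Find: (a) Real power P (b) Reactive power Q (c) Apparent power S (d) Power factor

Step 1 — Angular frequency: ω = 2π·f = 2π·551 = 3462 rad/s.
Step 2 — Component impedances:
  Z1: Z = 1/(jωC) = -j/(ω·C) = 0 - j4.506 Ω
  Z2: Z = 1/(jωC) = -j/(ω·C) = 0 - j2.172e+04 Ω
  Z3: Z = 1/(jωC) = -j/(ω·C) = 0 - j23.87 Ω
Step 3 — With the output port shorted to ground, the output series arm Z2 runs from the junction to ground; the shunt arm Z3 also runs from the junction to ground. They appear in parallel: Z3 || Z2 = 0 - j23.85 Ω.
Step 4 — Series with input arm Z1: Z_in = Z1 + (Z3 || Z2) = 0 - j28.35 Ω = 28.35∠-90.0° Ω.
Step 5 — Source phasor: V = 6.55∠-105.6° V = -1.761 - j6.309 V.
Step 6 — Current: I = V / Z = 0.2225 - j0.06213 A = 0.231∠-15.6° A.
Step 7 — Complex power: S = V·I* = 0 - j1.513 VA.
Step 8 — Real power: P = Re(S) = 0 W.
Step 9 — Reactive power: Q = Im(S) = -1.513 VAR.
Step 10 — Apparent power: |S| = 1.513 VA.
Step 11 — Power factor: PF = P/|S| = 0 (leading).

(a) P = 0 W  (b) Q = -1.513 VAR  (c) S = 1.513 VA  (d) PF = 0 (leading)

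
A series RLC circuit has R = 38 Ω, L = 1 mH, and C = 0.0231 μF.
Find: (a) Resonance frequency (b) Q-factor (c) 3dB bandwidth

Step 1 — Resonance: ω₀ = 1/√(LC) = 1/√(0.001·2.31e-08) = 2.081e+05 rad/s.
Step 2 — f₀ = ω₀/(2π) = 3.311e+04 Hz.
Step 3 — Series Q: Q = ω₀L/R = 2.081e+05·0.001/38 = 5.475.
Step 4 — Bandwidth: Δω = ω₀/Q = 3.8e+04 rad/s; BW = Δω/(2π) = 6048 Hz.

(a) f₀ = 3.311e+04 Hz  (b) Q = 5.475  (c) BW = 6048 Hz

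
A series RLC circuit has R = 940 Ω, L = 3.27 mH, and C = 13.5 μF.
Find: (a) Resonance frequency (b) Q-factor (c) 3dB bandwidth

Step 1 — Resonance: ω₀ = 1/√(LC) = 1/√(0.00327·1.35e-05) = 4759 rad/s.
Step 2 — f₀ = ω₀/(2π) = 757.5 Hz.
Step 3 — Series Q: Q = ω₀L/R = 4759·0.00327/940 = 0.01656.
Step 4 — Bandwidth: Δω = ω₀/Q = 2.875e+05 rad/s; BW = Δω/(2π) = 4.575e+04 Hz.

(a) f₀ = 757.5 Hz  (b) Q = 0.01656  (c) BW = 4.575e+04 Hz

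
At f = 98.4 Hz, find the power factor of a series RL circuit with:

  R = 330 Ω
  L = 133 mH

Step 1 — Angular frequency: ω = 2π·f = 2π·98.4 = 618.3 rad/s.
Step 2 — Component impedances:
  R: Z = R = 330 Ω
  L: Z = jωL = j·618.3·0.133 = 0 + j82.23 Ω
Step 3 — Series combination: Z_total = R + L = 330 + j82.23 Ω = 340.1∠14.0° Ω.
Step 4 — Power factor: PF = cos(φ) = Re(Z)/|Z| = 330/340.1 = 0.9703.
Step 5 — Type: Im(Z) = 82.23 ⇒ lagging (phase φ = 14.0°).

PF = 0.9703 (lagging, φ = 14.0°)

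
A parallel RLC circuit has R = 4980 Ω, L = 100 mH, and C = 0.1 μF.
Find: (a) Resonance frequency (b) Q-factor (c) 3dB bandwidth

Step 1 — Resonance: ω₀ = 1/√(LC) = 1/√(0.1·1e-07) = 1e+04 rad/s.
Step 2 — f₀ = ω₀/(2π) = 1592 Hz.
Step 3 — Parallel Q: Q = R/(ω₀L) = 4980/(1e+04·0.1) = 4.98.
Step 4 — Bandwidth: Δω = ω₀/Q = 2008 rad/s; BW = Δω/(2π) = 319.6 Hz.

(a) f₀ = 1592 Hz  (b) Q = 4.98  (c) BW = 319.6 Hz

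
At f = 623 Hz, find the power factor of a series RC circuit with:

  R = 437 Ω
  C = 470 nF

Step 1 — Angular frequency: ω = 2π·f = 2π·623 = 3914 rad/s.
Step 2 — Component impedances:
  R: Z = R = 437 Ω
  C: Z = 1/(jωC) = -j/(ω·C) = 0 - j543.5 Ω
Step 3 — Series combination: Z_total = R + C = 437 - j543.5 Ω = 697.4∠-51.2° Ω.
Step 4 — Power factor: PF = cos(φ) = Re(Z)/|Z| = 437/697.4 = 0.6266.
Step 5 — Type: Im(Z) = -543.5 ⇒ leading (phase φ = -51.2°).

PF = 0.6266 (leading, φ = -51.2°)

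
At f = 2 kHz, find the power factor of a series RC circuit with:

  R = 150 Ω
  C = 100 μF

Step 1 — Angular frequency: ω = 2π·f = 2π·2000 = 1.257e+04 rad/s.
Step 2 — Component impedances:
  R: Z = R = 150 Ω
  C: Z = 1/(jωC) = -j/(ω·C) = 0 - j0.7958 Ω
Step 3 — Series combination: Z_total = R + C = 150 - j0.7958 Ω = 150∠-0.3° Ω.
Step 4 — Power factor: PF = cos(φ) = Re(Z)/|Z| = 150/150 = 1.
Step 5 — Type: Im(Z) = -0.7958 ⇒ leading (phase φ = -0.3°).

PF = 1 (leading, φ = -0.3°)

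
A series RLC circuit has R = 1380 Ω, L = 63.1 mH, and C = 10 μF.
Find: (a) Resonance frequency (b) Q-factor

Step 1 — Resonance condition Im(Z)=0 gives ω₀ = 1/√(LC).
Step 2 — ω₀ = 1/√(0.0631·1e-05) = 1259 rad/s.
Step 3 — f₀ = ω₀/(2π) = 200.4 Hz.
Step 4 — Series Q: Q = ω₀L/R = 1259·0.0631/1380 = 0.05756.

(a) f₀ = 200.4 Hz  (b) Q = 0.05756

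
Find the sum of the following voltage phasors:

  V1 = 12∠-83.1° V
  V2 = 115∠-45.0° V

Step 1 — Convert each phasor to rectangular form:
  V1 = 12·(cos(-83.1°) + j·sin(-83.1°)) = 1.442 - j11.91 V
  V2 = 115·(cos(-45.0°) + j·sin(-45.0°)) = 81.32 - j81.32 V
Step 2 — Sum components: V_total = 82.76 - j93.23 V.
Step 3 — Convert to polar: |V_total| = 124.7 V, ∠V_total = -48.4°.

V_total = 124.7∠-48.4° V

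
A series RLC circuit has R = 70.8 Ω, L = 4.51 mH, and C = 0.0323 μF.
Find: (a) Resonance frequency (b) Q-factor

Step 1 — Resonance condition Im(Z)=0 gives ω₀ = 1/√(LC).
Step 2 — ω₀ = 1/√(0.00451·3.23e-08) = 8.285e+04 rad/s.
Step 3 — f₀ = ω₀/(2π) = 1.319e+04 Hz.
Step 4 — Series Q: Q = ω₀L/R = 8.285e+04·0.00451/70.8 = 5.278.

(a) f₀ = 1.319e+04 Hz  (b) Q = 5.278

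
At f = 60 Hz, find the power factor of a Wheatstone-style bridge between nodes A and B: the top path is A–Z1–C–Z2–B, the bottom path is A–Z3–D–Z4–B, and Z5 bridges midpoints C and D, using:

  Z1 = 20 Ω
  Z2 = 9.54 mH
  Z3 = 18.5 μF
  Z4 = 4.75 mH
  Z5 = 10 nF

Step 1 — Angular frequency: ω = 2π·f = 2π·60 = 377 rad/s.
Step 2 — Component impedances:
  Z1: Z = R = 20 Ω
  Z2: Z = jωL = j·377·0.00954 = 0 + j3.596 Ω
  Z3: Z = 1/(jωC) = -j/(ω·C) = 0 - j143.4 Ω
  Z4: Z = jωL = j·377·0.00475 = 0 + j1.791 Ω
  Z5: Z = 1/(jωC) = -j/(ω·C) = 0 - j2.653e+05 Ω
Step 3 — Bridge requires nodal analysis (the Z5 bridge couples midpoints C and D, so the two paths cannot be reduced to a simple series/parallel combination). Setting node B to ground and injecting 1 A at node A, the 3-node admittance system at A, C, D solves to V_A = Z_AB = 20.62 + j0.7014 Ω = 20.63∠1.9° Ω.
Step 4 — Power factor: PF = cos(φ) = Re(Z)/|Z| = 20.623/20.635 = 0.9994.
Step 5 — Type: Im(Z) = 0.7014 ⇒ lagging (phase φ = 1.9°).

PF = 0.9994 (lagging, φ = 1.9°)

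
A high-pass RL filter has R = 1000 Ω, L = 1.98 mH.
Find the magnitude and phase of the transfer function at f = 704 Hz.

Step 1 — Angular frequency: ω = 2π·704 = 4423 rad/s.
Step 2 — Transfer function: H(jω) = jωL/(R + jωL).
Step 3 — Numerator jωL = j·8.758; denominator R + jωL = 1000 + j8.758.
Step 4 — H = 7.67e-05 + j0.008758.
Step 5 — Magnitude: |H| = 0.008758 (-41.2 dB); phase: φ = 89.5°.

|H| = 0.008758 (-41.2 dB), φ = 89.5°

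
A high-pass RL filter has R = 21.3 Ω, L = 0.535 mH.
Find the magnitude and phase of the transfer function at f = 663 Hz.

Step 1 — Angular frequency: ω = 2π·663 = 4166 rad/s.
Step 2 — Transfer function: H(jω) = jωL/(R + jωL).
Step 3 — Numerator jωL = j·2.229; denominator R + jωL = 21.3 + j2.229.
Step 4 — H = 0.01083 + j0.1035.
Step 5 — Magnitude: |H| = 0.1041 (-19.7 dB); phase: φ = 84.0°.

|H| = 0.1041 (-19.7 dB), φ = 84.0°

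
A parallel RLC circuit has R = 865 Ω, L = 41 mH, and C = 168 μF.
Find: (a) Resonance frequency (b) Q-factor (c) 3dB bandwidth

Step 1 — Resonance: ω₀ = 1/√(LC) = 1/√(0.041·0.000168) = 381 rad/s.
Step 2 — f₀ = ω₀/(2π) = 60.64 Hz.
Step 3 — Parallel Q: Q = R/(ω₀L) = 865/(381·0.041) = 55.37.
Step 4 — Bandwidth: Δω = ω₀/Q = 6.881 rad/s; BW = Δω/(2π) = 1.095 Hz.

(a) f₀ = 60.64 Hz  (b) Q = 55.37  (c) BW = 1.095 Hz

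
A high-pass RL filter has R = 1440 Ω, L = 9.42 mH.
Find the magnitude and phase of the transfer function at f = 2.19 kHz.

Step 1 — Angular frequency: ω = 2π·2190 = 1.376e+04 rad/s.
Step 2 — Transfer function: H(jω) = jωL/(R + jωL).
Step 3 — Numerator jωL = j·129.6; denominator R + jωL = 1440 + j129.6.
Step 4 — H = 0.008037 + j0.08929.
Step 5 — Magnitude: |H| = 0.08965 (-20.9 dB); phase: φ = 84.9°.

|H| = 0.08965 (-20.9 dB), φ = 84.9°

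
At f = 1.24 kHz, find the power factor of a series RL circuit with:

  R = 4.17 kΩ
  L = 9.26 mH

Step 1 — Angular frequency: ω = 2π·f = 2π·1240 = 7791 rad/s.
Step 2 — Component impedances:
  R: Z = R = 4170 Ω
  L: Z = jωL = j·7791·0.00926 = 0 + j72.15 Ω
Step 3 — Series combination: Z_total = R + L = 4170 + j72.15 Ω = 4171∠1.0° Ω.
Step 4 — Power factor: PF = cos(φ) = Re(Z)/|Z| = 4170/4170.6 = 0.9999.
Step 5 — Type: Im(Z) = 72.15 ⇒ lagging (phase φ = 1.0°).

PF = 0.9999 (lagging, φ = 1.0°)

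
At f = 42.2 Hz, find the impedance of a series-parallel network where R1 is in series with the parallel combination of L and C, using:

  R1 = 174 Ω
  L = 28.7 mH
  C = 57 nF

Step 1 — Angular frequency: ω = 2π·f = 2π·42.2 = 265.2 rad/s.
Step 2 — Component impedances:
  R1: Z = R = 174 Ω
  L: Z = jωL = j·265.2·0.0287 = 0 + j7.61 Ω
  C: Z = 1/(jωC) = -j/(ω·C) = 0 - j6.617e+04 Ω
Step 3 — Parallel branch: L || C = 1/(1/L + 1/C) = 0 + j7.611 Ω.
Step 4 — Series with R1: Z_total = R1 + (L || C) = 174 + j7.611 Ω = 174.2∠2.5° Ω.

Z = 174 + j7.611 Ω = 174.2∠2.5° Ω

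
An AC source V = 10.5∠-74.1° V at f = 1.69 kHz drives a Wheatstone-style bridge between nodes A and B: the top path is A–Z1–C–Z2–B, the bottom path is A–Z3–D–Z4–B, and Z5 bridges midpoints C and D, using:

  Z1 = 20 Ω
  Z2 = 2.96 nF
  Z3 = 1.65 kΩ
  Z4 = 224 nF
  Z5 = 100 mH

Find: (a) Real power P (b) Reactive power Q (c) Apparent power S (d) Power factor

Step 1 — Angular frequency: ω = 2π·f = 2π·1690 = 1.062e+04 rad/s.
Step 2 — Component impedances:
  Z1: Z = R = 20 Ω
  Z2: Z = 1/(jωC) = -j/(ω·C) = 0 - j3.182e+04 Ω
  Z3: Z = R = 1650 Ω
  Z4: Z = 1/(jωC) = -j/(ω·C) = 0 - j420.4 Ω
  Z5: Z = jωL = j·1.062e+04·0.1 = 0 + j1062 Ω
Step 3 — Bridge requires nodal analysis (the Z5 bridge couples midpoints C and D, so the two paths cannot be reduced to a simple series/parallel combination). Setting node B to ground and injecting 1 A at node A, the 3-node admittance system at A, C, D solves to V_A = Z_AB = 498.9 + j313.8 Ω = 589.4∠32.2° Ω.
Step 4 — Source phasor: V = 10.5∠-74.1° V = 2.877 - j10.1 V.
Step 5 — Current: I = V / Z = -0.004991 - j0.0171 A = 0.01782∠-106.3° A.
Step 6 — Complex power: S = V·I* = 0.1583 + j0.09959 VA.
Step 7 — Real power: P = Re(S) = 0.1583 W.
Step 8 — Reactive power: Q = Im(S) = 0.09959 VAR.
Step 9 — Apparent power: |S| = 0.1871 VA.
Step 10 — Power factor: PF = P/|S| = 0.8465 (lagging).

(a) P = 0.1583 W  (b) Q = 0.09959 VAR  (c) S = 0.1871 VA  (d) PF = 0.8465 (lagging)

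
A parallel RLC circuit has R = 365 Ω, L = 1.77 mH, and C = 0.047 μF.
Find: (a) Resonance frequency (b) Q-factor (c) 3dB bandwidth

Step 1 — Resonance: ω₀ = 1/√(LC) = 1/√(0.00177·4.7e-08) = 1.096e+05 rad/s.
Step 2 — f₀ = ω₀/(2π) = 1.745e+04 Hz.
Step 3 — Parallel Q: Q = R/(ω₀L) = 365/(1.096e+05·0.00177) = 1.881.
Step 4 — Bandwidth: Δω = ω₀/Q = 5.829e+04 rad/s; BW = Δω/(2π) = 9277 Hz.

(a) f₀ = 1.745e+04 Hz  (b) Q = 1.881  (c) BW = 9277 Hz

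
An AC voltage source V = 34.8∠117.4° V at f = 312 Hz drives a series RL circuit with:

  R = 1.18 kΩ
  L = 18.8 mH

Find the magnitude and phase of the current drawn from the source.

Step 1 — Angular frequency: ω = 2π·f = 2π·312 = 1960 rad/s.
Step 2 — Component impedances:
  R: Z = R = 1180 Ω
  L: Z = jωL = j·1960·0.0188 = 0 + j36.85 Ω
Step 3 — Series combination: Z_total = R + L = 1180 + j36.85 Ω = 1181∠1.8° Ω.
Step 4 — Source phasor: V = 34.8∠117.4° V = -16.01 + j30.9 V.
Step 5 — Ohm's law: I = V / Z_total = (-16.01 + j30.9) / (1180 + j36.85) = -0.01274 + j0.02658 A.
Step 6 — Convert to polar: |I| = 0.02948 A, ∠I = 115.6°.

I = 0.02948∠115.6° A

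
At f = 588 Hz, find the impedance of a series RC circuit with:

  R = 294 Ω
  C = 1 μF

Step 1 — Angular frequency: ω = 2π·f = 2π·588 = 3695 rad/s.
Step 2 — Component impedances:
  R: Z = R = 294 Ω
  C: Z = 1/(jωC) = -j/(ω·C) = 0 - j270.7 Ω
Step 3 — Series combination: Z_total = R + C = 294 - j270.7 Ω = 399.6∠-42.6° Ω.

Z = 294 - j270.7 Ω = 399.6∠-42.6° Ω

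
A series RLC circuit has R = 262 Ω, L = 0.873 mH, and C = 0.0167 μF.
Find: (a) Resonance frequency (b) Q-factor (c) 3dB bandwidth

Step 1 — Resonance: ω₀ = 1/√(LC) = 1/√(0.000873·1.67e-08) = 2.619e+05 rad/s.
Step 2 — f₀ = ω₀/(2π) = 4.168e+04 Hz.
Step 3 — Series Q: Q = ω₀L/R = 2.619e+05·0.000873/262 = 0.8727.
Step 4 — Bandwidth: Δω = ω₀/Q = 3.001e+05 rad/s; BW = Δω/(2π) = 4.776e+04 Hz.

(a) f₀ = 4.168e+04 Hz  (b) Q = 0.8727  (c) BW = 4.776e+04 Hz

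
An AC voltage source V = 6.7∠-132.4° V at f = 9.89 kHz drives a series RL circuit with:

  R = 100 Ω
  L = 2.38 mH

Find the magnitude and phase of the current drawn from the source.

Step 1 — Angular frequency: ω = 2π·f = 2π·9890 = 6.214e+04 rad/s.
Step 2 — Component impedances:
  R: Z = R = 100 Ω
  L: Z = jωL = j·6.214e+04·0.00238 = 0 + j147.9 Ω
Step 3 — Series combination: Z_total = R + L = 100 + j147.9 Ω = 178.5∠55.9° Ω.
Step 4 — Source phasor: V = 6.7∠-132.4° V = -4.518 - j4.948 V.
Step 5 — Ohm's law: I = V / Z_total = (-4.518 - j4.948) / (100 + j147.9) = -0.03713 + j0.00544 A.
Step 6 — Convert to polar: |I| = 0.03753 A, ∠I = 171.7°.

I = 0.03753∠171.7° A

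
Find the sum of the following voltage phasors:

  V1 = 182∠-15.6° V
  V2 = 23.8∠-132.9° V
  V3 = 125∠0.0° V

Step 1 — Convert each phasor to rectangular form:
  V1 = 182·(cos(-15.6°) + j·sin(-15.6°)) = 175.3 - j48.94 V
  V2 = 23.8·(cos(-132.9°) + j·sin(-132.9°)) = -16.2 - j17.43 V
  V3 = 125·(cos(0.0°) + j·sin(0.0°)) = 125 V
Step 2 — Sum components: V_total = 284.1 - j66.38 V.
Step 3 — Convert to polar: |V_total| = 291.7 V, ∠V_total = -13.2°.

V_total = 291.7∠-13.2° V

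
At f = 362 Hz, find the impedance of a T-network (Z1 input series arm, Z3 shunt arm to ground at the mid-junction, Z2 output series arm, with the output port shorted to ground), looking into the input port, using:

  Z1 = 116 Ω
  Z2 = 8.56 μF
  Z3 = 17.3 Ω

Step 1 — Angular frequency: ω = 2π·f = 2π·362 = 2275 rad/s.
Step 2 — Component impedances:
  Z1: Z = R = 116 Ω
  Z2: Z = 1/(jωC) = -j/(ω·C) = 0 - j51.36 Ω
  Z3: Z = R = 17.3 Ω
Step 3 — With the output port shorted to ground, the output series arm Z2 runs from the junction to ground; the shunt arm Z3 also runs from the junction to ground. They appear in parallel: Z3 || Z2 = 15.54 - j5.233 Ω.
Step 4 — Series with input arm Z1: Z_in = Z1 + (Z3 || Z2) = 131.5 - j5.233 Ω = 131.6∠-2.3° Ω.

Z = 131.5 - j5.233 Ω = 131.6∠-2.3° Ω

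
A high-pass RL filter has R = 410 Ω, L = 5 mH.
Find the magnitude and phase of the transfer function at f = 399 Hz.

Step 1 — Angular frequency: ω = 2π·399 = 2507 rad/s.
Step 2 — Transfer function: H(jω) = jωL/(R + jωL).
Step 3 — Numerator jωL = j·12.53; denominator R + jωL = 410 + j12.53.
Step 4 — H = 0.0009338 + j0.03054.
Step 5 — Magnitude: |H| = 0.03056 (-30.3 dB); phase: φ = 88.2°.

|H| = 0.03056 (-30.3 dB), φ = 88.2°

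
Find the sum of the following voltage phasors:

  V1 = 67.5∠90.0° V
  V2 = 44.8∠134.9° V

Step 1 — Convert each phasor to rectangular form:
  V1 = 67.5·(cos(90.0°) + j·sin(90.0°)) = 0 + j67.5 V
  V2 = 44.8·(cos(134.9°) + j·sin(134.9°)) = -31.62 + j31.73 V
Step 2 — Sum components: V_total = -31.62 + j99.23 V.
Step 3 — Convert to polar: |V_total| = 104.2 V, ∠V_total = 107.7°.

V_total = 104.2∠107.7° V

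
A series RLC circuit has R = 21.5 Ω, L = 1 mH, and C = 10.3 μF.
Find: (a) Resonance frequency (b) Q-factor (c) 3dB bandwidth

Step 1 — Resonance condition Im(Z)=0 gives ω₀ = 1/√(LC).
Step 2 — ω₀ = 1/√(0.001·1.03e-05) = 9853 rad/s.
Step 3 — f₀ = ω₀/(2π) = 1568 Hz.
Step 4 — Series Q: Q = ω₀L/R = 9853·0.001/21.5 = 0.4583.
Step 5 — 3dB bandwidth: Δω = ω₀/Q = 2.15e+04 rad/s; BW = Δω/(2π) = 3422 Hz.

(a) f₀ = 1568 Hz  (b) Q = 0.4583  (c) BW = 3422 Hz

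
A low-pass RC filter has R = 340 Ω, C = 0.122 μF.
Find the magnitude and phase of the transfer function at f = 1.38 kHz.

Step 1 — Angular frequency: ω = 2π·1380 = 8671 rad/s.
Step 2 — Transfer function: H(jω) = 1/(1 + jωRC).
Step 3 — Denominator: 1 + jωRC = 1 + j·8671·340·1.22e-07 = 1 + j0.3597.
Step 4 — H = 0.8855 - j0.3185.
Step 5 — Magnitude: |H| = 0.941 (-0.5 dB); phase: φ = -19.8°.

|H| = 0.941 (-0.5 dB), φ = -19.8°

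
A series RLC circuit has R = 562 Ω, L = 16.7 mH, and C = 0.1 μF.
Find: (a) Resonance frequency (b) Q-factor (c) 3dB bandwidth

Step 1 — Resonance: ω₀ = 1/√(LC) = 1/√(0.0167·1e-07) = 2.447e+04 rad/s.
Step 2 — f₀ = ω₀/(2π) = 3895 Hz.
Step 3 — Series Q: Q = ω₀L/R = 2.447e+04·0.0167/562 = 0.7271.
Step 4 — Bandwidth: Δω = ω₀/Q = 3.365e+04 rad/s; BW = Δω/(2π) = 5356 Hz.

(a) f₀ = 3895 Hz  (b) Q = 0.7271  (c) BW = 5356 Hz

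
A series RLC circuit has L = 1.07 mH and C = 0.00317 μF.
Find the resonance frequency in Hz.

Step 1 — Resonance condition Im(Z)=0 gives ω₀ = 1/√(LC).
Step 2 — ω₀ = 1/√(0.00107·3.17e-09) = 5.43e+05 rad/s.
Step 3 — f₀ = ω₀/(2π) = 8.642e+04 Hz.

f₀ = 8.642e+04 Hz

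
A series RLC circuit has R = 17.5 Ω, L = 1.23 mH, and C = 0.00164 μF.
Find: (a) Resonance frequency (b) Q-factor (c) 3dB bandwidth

Step 1 — Resonance: ω₀ = 1/√(LC) = 1/√(0.00123·1.64e-09) = 7.041e+05 rad/s.
Step 2 — f₀ = ω₀/(2π) = 1.121e+05 Hz.
Step 3 — Series Q: Q = ω₀L/R = 7.041e+05·0.00123/17.5 = 49.49.
Step 4 — Bandwidth: Δω = ω₀/Q = 1.423e+04 rad/s; BW = Δω/(2π) = 2264 Hz.

(a) f₀ = 1.121e+05 Hz  (b) Q = 49.49  (c) BW = 2264 Hz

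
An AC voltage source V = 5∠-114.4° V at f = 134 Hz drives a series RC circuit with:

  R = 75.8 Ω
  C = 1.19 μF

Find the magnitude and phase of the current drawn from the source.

Step 1 — Angular frequency: ω = 2π·f = 2π·134 = 841.9 rad/s.
Step 2 — Component impedances:
  R: Z = R = 75.8 Ω
  C: Z = 1/(jωC) = -j/(ω·C) = 0 - j998.1 Ω
Step 3 — Series combination: Z_total = R + C = 75.8 - j998.1 Ω = 1001∠-85.7° Ω.
Step 4 — Source phasor: V = 5∠-114.4° V = -2.066 - j4.553 V.
Step 5 — Ohm's law: I = V / Z_total = (-2.066 - j4.553) / (75.8 - j998.1) = 0.00438 - j0.002402 A.
Step 6 — Convert to polar: |I| = 0.004995 A, ∠I = -28.7°.

I = 0.004995∠-28.7° A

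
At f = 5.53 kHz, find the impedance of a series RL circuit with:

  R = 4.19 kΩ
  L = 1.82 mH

Step 1 — Angular frequency: ω = 2π·f = 2π·5530 = 3.475e+04 rad/s.
Step 2 — Component impedances:
  R: Z = R = 4190 Ω
  L: Z = jωL = j·3.475e+04·0.00182 = 0 + j63.24 Ω
Step 3 — Series combination: Z_total = R + L = 4190 + j63.24 Ω = 4190∠0.9° Ω.

Z = 4190 + j63.24 Ω = 4190∠0.9° Ω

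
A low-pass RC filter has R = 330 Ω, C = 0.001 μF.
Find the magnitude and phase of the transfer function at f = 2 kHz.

Step 1 — Angular frequency: ω = 2π·2000 = 1.257e+04 rad/s.
Step 2 — Transfer function: H(jω) = 1/(1 + jωRC).
Step 3 — Denominator: 1 + jωRC = 1 + j·1.257e+04·330·1e-09 = 1 + j0.004147.
Step 4 — H = 1 - j0.004147.
Step 5 — Magnitude: |H| = 1 (-0.0 dB); phase: φ = -0.2°.

|H| = 1 (-0.0 dB), φ = -0.2°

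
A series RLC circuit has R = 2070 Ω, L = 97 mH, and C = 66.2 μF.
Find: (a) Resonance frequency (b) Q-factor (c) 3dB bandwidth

Step 1 — Resonance: ω₀ = 1/√(LC) = 1/√(0.097·6.62e-05) = 394.6 rad/s.
Step 2 — f₀ = ω₀/(2π) = 62.81 Hz.
Step 3 — Series Q: Q = ω₀L/R = 394.6·0.097/2070 = 0.01849.
Step 4 — Bandwidth: Δω = ω₀/Q = 2.134e+04 rad/s; BW = Δω/(2π) = 3396 Hz.

(a) f₀ = 62.81 Hz  (b) Q = 0.01849  (c) BW = 3396 Hz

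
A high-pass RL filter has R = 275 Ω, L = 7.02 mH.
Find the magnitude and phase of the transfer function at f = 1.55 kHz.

Step 1 — Angular frequency: ω = 2π·1550 = 9739 rad/s.
Step 2 — Transfer function: H(jω) = jωL/(R + jωL).
Step 3 — Numerator jωL = j·68.37; denominator R + jωL = 275 + j68.37.
Step 4 — H = 0.05821 + j0.2341.
Step 5 — Magnitude: |H| = 0.2413 (-12.4 dB); phase: φ = 76.0°.

|H| = 0.2413 (-12.4 dB), φ = 76.0°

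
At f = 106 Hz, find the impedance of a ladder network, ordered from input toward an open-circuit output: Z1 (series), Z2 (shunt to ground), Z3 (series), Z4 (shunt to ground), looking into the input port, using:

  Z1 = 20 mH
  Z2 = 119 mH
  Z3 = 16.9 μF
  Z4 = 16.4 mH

Step 1 — Angular frequency: ω = 2π·f = 2π·106 = 666 rad/s.
Step 2 — Component impedances:
  Z1: Z = jωL = j·666·0.02 = 0 + j13.32 Ω
  Z2: Z = jωL = j·666·0.119 = 0 + j79.26 Ω
  Z3: Z = 1/(jωC) = -j/(ω·C) = 0 - j88.84 Ω
  Z4: Z = jωL = j·666·0.0164 = 0 + j10.92 Ω
Step 3 — Ladder network (open output): work backward from the far end, alternating series and parallel combinations. Z_in = 0 - j4613 Ω = 4613∠-90.0° Ω.

Z = 0 - j4613 Ω = 4613∠-90.0° Ω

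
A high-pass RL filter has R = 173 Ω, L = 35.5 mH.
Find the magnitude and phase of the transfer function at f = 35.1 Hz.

Step 1 — Angular frequency: ω = 2π·35.1 = 220.5 rad/s.
Step 2 — Transfer function: H(jω) = jωL/(R + jωL).
Step 3 — Numerator jωL = j·7.829; denominator R + jωL = 173 + j7.829.
Step 4 — H = 0.002044 + j0.04516.
Step 5 — Magnitude: |H| = 0.04521 (-26.9 dB); phase: φ = 87.4°.

|H| = 0.04521 (-26.9 dB), φ = 87.4°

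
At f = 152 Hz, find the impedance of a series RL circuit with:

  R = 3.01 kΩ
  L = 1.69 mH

Step 1 — Angular frequency: ω = 2π·f = 2π·152 = 955 rad/s.
Step 2 — Component impedances:
  R: Z = R = 3010 Ω
  L: Z = jωL = j·955·0.00169 = 0 + j1.614 Ω
Step 3 — Series combination: Z_total = R + L = 3010 + j1.614 Ω = 3010∠0.0° Ω.

Z = 3010 + j1.614 Ω = 3010∠0.0° Ω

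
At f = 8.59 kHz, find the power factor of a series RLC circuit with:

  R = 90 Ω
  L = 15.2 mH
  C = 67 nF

Step 1 — Angular frequency: ω = 2π·f = 2π·8590 = 5.397e+04 rad/s.
Step 2 — Component impedances:
  R: Z = R = 90 Ω
  L: Z = jωL = j·5.397e+04·0.0152 = 0 + j820.4 Ω
  C: Z = 1/(jωC) = -j/(ω·C) = 0 - j276.5 Ω
Step 3 — Series combination: Z_total = R + L + C = 90 + j543.8 Ω = 551.2∠80.6° Ω.
Step 4 — Power factor: PF = cos(φ) = Re(Z)/|Z| = 90/551.2 = 0.1633.
Step 5 — Type: Im(Z) = 543.8 ⇒ lagging (phase φ = 80.6°).

PF = 0.1633 (lagging, φ = 80.6°)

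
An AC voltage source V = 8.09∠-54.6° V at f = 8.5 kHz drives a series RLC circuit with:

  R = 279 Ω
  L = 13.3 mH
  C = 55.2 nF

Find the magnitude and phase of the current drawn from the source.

Step 1 — Angular frequency: ω = 2π·f = 2π·8500 = 5.341e+04 rad/s.
Step 2 — Component impedances:
  R: Z = R = 279 Ω
  L: Z = jωL = j·5.341e+04·0.0133 = 0 + j710.3 Ω
  C: Z = 1/(jωC) = -j/(ω·C) = 0 - j339.2 Ω
Step 3 — Series combination: Z_total = R + L + C = 279 + j371.1 Ω = 464.3∠53.1° Ω.
Step 4 — Source phasor: V = 8.09∠-54.6° V = 4.686 - j6.594 V.
Step 5 — Ohm's law: I = V / Z_total = (4.686 - j6.594) / (279 + j371.1) = -0.005287 - j0.0166 A.
Step 6 — Convert to polar: |I| = 0.01742 A, ∠I = -107.7°.

I = 0.01742∠-107.7° A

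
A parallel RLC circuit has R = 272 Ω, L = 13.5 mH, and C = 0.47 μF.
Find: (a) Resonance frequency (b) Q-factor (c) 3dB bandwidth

Step 1 — Resonance: ω₀ = 1/√(LC) = 1/√(0.0135·4.7e-07) = 1.255e+04 rad/s.
Step 2 — f₀ = ω₀/(2π) = 1998 Hz.
Step 3 — Parallel Q: Q = R/(ω₀L) = 272/(1.255e+04·0.0135) = 1.605.
Step 4 — Bandwidth: Δω = ω₀/Q = 7822 rad/s; BW = Δω/(2π) = 1245 Hz.

(a) f₀ = 1998 Hz  (b) Q = 1.605  (c) BW = 1245 Hz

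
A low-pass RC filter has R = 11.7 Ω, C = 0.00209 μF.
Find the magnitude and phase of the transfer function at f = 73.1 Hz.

Step 1 — Angular frequency: ω = 2π·73.1 = 459.3 rad/s.
Step 2 — Transfer function: H(jω) = 1/(1 + jωRC).
Step 3 — Denominator: 1 + jωRC = 1 + j·459.3·11.7·2.09e-09 = 1 + j1.123e-05.
Step 4 — H = 1 - j1.123e-05.
Step 5 — Magnitude: |H| = 1 (-0.0 dB); phase: φ = -0.0°.

|H| = 1 (-0.0 dB), φ = -0.0°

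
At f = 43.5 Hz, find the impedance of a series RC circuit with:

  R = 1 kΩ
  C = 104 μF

Step 1 — Angular frequency: ω = 2π·f = 2π·43.5 = 273.3 rad/s.
Step 2 — Component impedances:
  R: Z = R = 1000 Ω
  C: Z = 1/(jωC) = -j/(ω·C) = 0 - j35.18 Ω
Step 3 — Series combination: Z_total = R + C = 1000 - j35.18 Ω = 1001∠-2.0° Ω.

Z = 1000 - j35.18 Ω = 1001∠-2.0° Ω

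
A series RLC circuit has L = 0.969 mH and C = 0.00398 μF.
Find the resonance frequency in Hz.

Step 1 — Resonance condition Im(Z)=0 gives ω₀ = 1/√(LC).
Step 2 — ω₀ = 1/√(0.000969·3.98e-09) = 5.092e+05 rad/s.
Step 3 — f₀ = ω₀/(2π) = 8.104e+04 Hz.

f₀ = 8.104e+04 Hz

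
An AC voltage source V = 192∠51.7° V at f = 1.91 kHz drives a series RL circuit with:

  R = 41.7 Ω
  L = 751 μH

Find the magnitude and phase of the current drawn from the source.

Step 1 — Angular frequency: ω = 2π·f = 2π·1910 = 1.2e+04 rad/s.
Step 2 — Component impedances:
  R: Z = R = 41.7 Ω
  L: Z = jωL = j·1.2e+04·0.000751 = 0 + j9.013 Ω
Step 3 — Series combination: Z_total = R + L = 41.7 + j9.013 Ω = 42.66∠12.2° Ω.
Step 4 — Source phasor: V = 192∠51.7° V = 119 + j150.7 V.
Step 5 — Ohm's law: I = V / Z_total = (119 + j150.7) / (41.7 + j9.013) = 3.472 + j2.863 A.
Step 6 — Convert to polar: |I| = 4.5 A, ∠I = 39.5°.

I = 4.5∠39.5° A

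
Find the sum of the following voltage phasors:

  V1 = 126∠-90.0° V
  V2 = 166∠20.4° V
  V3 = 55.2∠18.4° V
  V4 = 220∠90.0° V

Step 1 — Convert each phasor to rectangular form:
  V1 = 126·(cos(-90.0°) + j·sin(-90.0°)) = 0 - j126 V
  V2 = 166·(cos(20.4°) + j·sin(20.4°)) = 155.6 + j57.86 V
  V3 = 55.2·(cos(18.4°) + j·sin(18.4°)) = 52.38 + j17.42 V
  V4 = 220·(cos(90.0°) + j·sin(90.0°)) = 0 + j220 V
Step 2 — Sum components: V_total = 208 + j169.3 V.
Step 3 — Convert to polar: |V_total| = 268.2 V, ∠V_total = 39.1°.

V_total = 268.2∠39.1° V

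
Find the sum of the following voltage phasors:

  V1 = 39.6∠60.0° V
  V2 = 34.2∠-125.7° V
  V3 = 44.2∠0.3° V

Step 1 — Convert each phasor to rectangular form:
  V1 = 39.6·(cos(60.0°) + j·sin(60.0°)) = 19.8 + j34.29 V
  V2 = 34.2·(cos(-125.7°) + j·sin(-125.7°)) = -19.96 - j27.77 V
  V3 = 44.2·(cos(0.3°) + j·sin(0.3°)) = 44.2 + j0.2314 V
Step 2 — Sum components: V_total = 44.04 + j6.753 V.
Step 3 — Convert to polar: |V_total| = 44.56 V, ∠V_total = 8.7°.

V_total = 44.56∠8.7° V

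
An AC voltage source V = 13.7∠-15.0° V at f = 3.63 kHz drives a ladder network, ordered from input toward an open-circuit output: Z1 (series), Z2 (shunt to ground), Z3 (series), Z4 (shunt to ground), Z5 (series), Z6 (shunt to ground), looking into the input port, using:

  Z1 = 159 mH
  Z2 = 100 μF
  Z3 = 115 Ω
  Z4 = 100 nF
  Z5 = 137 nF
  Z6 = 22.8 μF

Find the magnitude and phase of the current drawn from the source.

Step 1 — Angular frequency: ω = 2π·f = 2π·3630 = 2.281e+04 rad/s.
Step 2 — Component impedances:
  Z1: Z = jωL = j·2.281e+04·0.159 = 0 + j3626 Ω
  Z2: Z = 1/(jωC) = -j/(ω·C) = 0 - j0.4384 Ω
  Z3: Z = R = 115 Ω
  Z4: Z = 1/(jωC) = -j/(ω·C) = 0 - j438.4 Ω
  Z5: Z = 1/(jωC) = -j/(ω·C) = 0 - j320 Ω
  Z6: Z = 1/(jωC) = -j/(ω·C) = 0 - j1.923 Ω
Step 3 — Ladder network (open output): work backward from the far end, alternating series and parallel combinations. Z_in = 0.000462 + j3626 Ω = 3626∠90.0° Ω.
Step 4 — Source phasor: V = 13.7∠-15.0° V = 13.23 - j3.546 V.
Step 5 — Ohm's law: I = V / Z_total = (13.23 - j3.546) / (0.000462 + j3626) = -0.0009779 - j0.003649 A.
Step 6 — Convert to polar: |I| = 0.003778 A, ∠I = -105.0°.

I = 0.003778∠-105.0° A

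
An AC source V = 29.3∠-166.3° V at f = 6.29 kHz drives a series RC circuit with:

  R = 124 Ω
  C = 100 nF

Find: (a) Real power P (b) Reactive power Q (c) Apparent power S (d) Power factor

Step 1 — Angular frequency: ω = 2π·f = 2π·6290 = 3.952e+04 rad/s.
Step 2 — Component impedances:
  R: Z = R = 124 Ω
  C: Z = 1/(jωC) = -j/(ω·C) = 0 - j253 Ω
Step 3 — Series combination: Z_total = R + C = 124 - j253 Ω = 281.8∠-63.9° Ω.
Step 4 — Source phasor: V = 29.3∠-166.3° V = -28.47 - j6.939 V.
Step 5 — Current: I = V / Z = -0.02234 - j0.1016 A = 0.104∠-102.4° A.
Step 6 — Complex power: S = V·I* = 1.341 - j2.736 VA.
Step 7 — Real power: P = Re(S) = 1.341 W.
Step 8 — Reactive power: Q = Im(S) = -2.736 VAR.
Step 9 — Apparent power: |S| = 3.047 VA.
Step 10 — Power factor: PF = P/|S| = 0.4401 (leading).

(a) P = 1.341 W  (b) Q = -2.736 VAR  (c) S = 3.047 VA  (d) PF = 0.4401 (leading)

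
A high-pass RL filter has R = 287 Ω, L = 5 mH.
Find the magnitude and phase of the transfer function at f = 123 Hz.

Step 1 — Angular frequency: ω = 2π·123 = 772.8 rad/s.
Step 2 — Transfer function: H(jω) = jωL/(R + jωL).
Step 3 — Numerator jωL = j·3.864; denominator R + jωL = 287 + j3.864.
Step 4 — H = 0.0001812 + j0.01346.
Step 5 — Magnitude: |H| = 0.01346 (-37.4 dB); phase: φ = 89.2°.

|H| = 0.01346 (-37.4 dB), φ = 89.2°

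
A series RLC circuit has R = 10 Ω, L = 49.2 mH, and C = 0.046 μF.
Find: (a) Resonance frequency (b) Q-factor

Step 1 — Resonance condition Im(Z)=0 gives ω₀ = 1/√(LC).
Step 2 — ω₀ = 1/√(0.0492·4.6e-08) = 2.102e+04 rad/s.
Step 3 — f₀ = ω₀/(2π) = 3345 Hz.
Step 4 — Series Q: Q = ω₀L/R = 2.102e+04·0.0492/10 = 103.4.

(a) f₀ = 3345 Hz  (b) Q = 103.4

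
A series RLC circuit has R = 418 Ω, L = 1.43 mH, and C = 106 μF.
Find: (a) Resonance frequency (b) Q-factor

Step 1 — Resonance condition Im(Z)=0 gives ω₀ = 1/√(LC).
Step 2 — ω₀ = 1/√(0.00143·0.000106) = 2568 rad/s.
Step 3 — f₀ = ω₀/(2π) = 408.8 Hz.
Step 4 — Series Q: Q = ω₀L/R = 2568·0.00143/418 = 0.008787.

(a) f₀ = 408.8 Hz  (b) Q = 0.008787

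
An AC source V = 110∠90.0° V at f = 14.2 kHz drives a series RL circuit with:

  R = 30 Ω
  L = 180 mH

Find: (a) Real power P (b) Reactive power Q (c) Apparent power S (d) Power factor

Step 1 — Angular frequency: ω = 2π·f = 2π·1.42e+04 = 8.922e+04 rad/s.
Step 2 — Component impedances:
  R: Z = R = 30 Ω
  L: Z = jωL = j·8.922e+04·0.18 = 0 + j1.606e+04 Ω
Step 3 — Series combination: Z_total = R + L = 30 + j1.606e+04 Ω = 1.606e+04∠89.9° Ω.
Step 4 — Source phasor: V = 110∠90.0° V = 0 + j110 V.
Step 5 — Current: I = V / Z = 0.006849 + j1.279e-05 A = 0.006849∠0.1° A.
Step 6 — Complex power: S = V·I* = 0.001407 + j0.7534 VA.
Step 7 — Real power: P = Re(S) = 0.001407 W.
Step 8 — Reactive power: Q = Im(S) = 0.7534 VAR.
Step 9 — Apparent power: |S| = 0.7534 VA.
Step 10 — Power factor: PF = P/|S| = 0.001868 (lagging).

(a) P = 0.001407 W  (b) Q = 0.7534 VAR  (c) S = 0.7534 VA  (d) PF = 0.001868 (lagging)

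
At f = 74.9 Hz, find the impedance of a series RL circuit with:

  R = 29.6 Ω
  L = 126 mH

Step 1 — Angular frequency: ω = 2π·f = 2π·74.9 = 470.6 rad/s.
Step 2 — Component impedances:
  R: Z = R = 29.6 Ω
  L: Z = jωL = j·470.6·0.126 = 0 + j59.3 Ω
Step 3 — Series combination: Z_total = R + L = 29.6 + j59.3 Ω = 66.27∠63.5° Ω.

Z = 29.6 + j59.3 Ω = 66.27∠63.5° Ω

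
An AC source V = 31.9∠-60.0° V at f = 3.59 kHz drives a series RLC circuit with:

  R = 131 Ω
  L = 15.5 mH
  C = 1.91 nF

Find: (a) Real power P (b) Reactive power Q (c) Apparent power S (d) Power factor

Step 1 — Angular frequency: ω = 2π·f = 2π·3590 = 2.256e+04 rad/s.
Step 2 — Component impedances:
  R: Z = R = 131 Ω
  L: Z = jωL = j·2.256e+04·0.0155 = 0 + j349.6 Ω
  C: Z = 1/(jωC) = -j/(ω·C) = 0 - j2.321e+04 Ω
Step 3 — Series combination: Z_total = R + L + C = 131 - j2.286e+04 Ω = 2.286e+04∠-89.7° Ω.
Step 4 — Source phasor: V = 31.9∠-60.0° V = 15.95 - j27.63 V.
Step 5 — Current: I = V / Z = 0.001212 + j0.0006907 A = 0.001395∠29.7° A.
Step 6 — Complex power: S = V·I* = 0.0002551 - j0.04451 VA.
Step 7 — Real power: P = Re(S) = 0.0002551 W.
Step 8 — Reactive power: Q = Im(S) = -0.04451 VAR.
Step 9 — Apparent power: |S| = 0.04451 VA.
Step 10 — Power factor: PF = P/|S| = 0.00573 (leading).

(a) P = 0.0002551 W  (b) Q = -0.04451 VAR  (c) S = 0.04451 VA  (d) PF = 0.00573 (leading)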